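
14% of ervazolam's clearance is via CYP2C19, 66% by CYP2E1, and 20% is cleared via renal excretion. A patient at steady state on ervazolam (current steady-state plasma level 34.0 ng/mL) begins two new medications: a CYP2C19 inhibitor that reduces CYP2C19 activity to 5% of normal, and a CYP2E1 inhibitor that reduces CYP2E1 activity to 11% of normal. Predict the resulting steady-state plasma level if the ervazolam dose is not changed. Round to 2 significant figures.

The CYP2C19 pathway (14% of clearance) falls to 0.05× activity: 0.14 × 0.05 = 0.007.
The CYP2E1 pathway (66% of clearance) is reduced to 0.11× activity: 0.66 × 0.11 = 0.0726.
The remaining 20% of clearance is unaffected.
Relative clearance = 0.007 + 0.0726 + 0.2 = 0.2796.
Steady-state plasma level ∝ 1/CL: new value = 34.0 / 0.2796 = 1.2 × 10² ng/mL.

1.2 × 10² ng/mL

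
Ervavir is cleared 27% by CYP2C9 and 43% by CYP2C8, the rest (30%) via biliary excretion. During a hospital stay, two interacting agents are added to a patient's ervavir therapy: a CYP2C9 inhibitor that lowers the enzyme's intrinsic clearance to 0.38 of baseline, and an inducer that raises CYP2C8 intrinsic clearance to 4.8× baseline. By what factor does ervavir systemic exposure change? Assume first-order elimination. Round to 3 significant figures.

The CYP2C9 pathway (27% of clearance) drops to 0.38× activity: 0.27 × 0.38 = 0.1026.
The CYP2C8 pathway (43% of clearance) rises to 4.8× activity: 0.43 × 4.8 = 2.064.
The remaining 30% of clearance is unaffected.
CL_new/CL_old = 0.1026 + 2.064 + 0.3 = 2.4666.
Systemic exposure ∝ 1/CL: fold-change = 1 / 2.4666 = 0.405.

0.405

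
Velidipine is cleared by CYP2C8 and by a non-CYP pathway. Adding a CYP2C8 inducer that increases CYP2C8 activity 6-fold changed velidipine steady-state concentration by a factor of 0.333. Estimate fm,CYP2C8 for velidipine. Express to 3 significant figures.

0.401

CL'/CL = 1 / 0.333 = 3.003
6·fm + (1 − fm) = 3.003
fm = (3.003 − 1) / (6 − 1) = 0.401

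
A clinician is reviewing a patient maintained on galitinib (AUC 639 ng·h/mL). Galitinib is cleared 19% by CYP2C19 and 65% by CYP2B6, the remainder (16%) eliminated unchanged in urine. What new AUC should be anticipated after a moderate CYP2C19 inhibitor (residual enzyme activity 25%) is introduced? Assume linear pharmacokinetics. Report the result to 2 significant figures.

7.5 × 10² ng·h/mL

The CYP2C19 pathway (19% of clearance) falls to 0.25× activity: 0.19 × 0.25 = 0.0475.
CYP2B6 (65%) and the residual 16% are unaffected.
CL_new/CL_old = 0.0475 + 0.65 + 0.16 = 0.8575.
AUC ∝ 1/CL, so new value = 639 / 0.8575 = 7.5 × 10² ng·h/mL.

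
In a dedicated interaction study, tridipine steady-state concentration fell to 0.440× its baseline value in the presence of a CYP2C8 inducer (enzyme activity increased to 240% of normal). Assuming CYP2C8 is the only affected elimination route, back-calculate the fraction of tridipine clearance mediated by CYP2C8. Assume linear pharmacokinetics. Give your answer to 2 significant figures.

Let x = fm,CYP2C8. Because steady-state concentration ∝ 1/CL, relative clearance rose to 1/0.440 = 2.273.
Setting x·2.4 + (1 − x) = 2.273 and solving: x = (2.273 − 1)/(2.4 − 1) = 0.91.

0.91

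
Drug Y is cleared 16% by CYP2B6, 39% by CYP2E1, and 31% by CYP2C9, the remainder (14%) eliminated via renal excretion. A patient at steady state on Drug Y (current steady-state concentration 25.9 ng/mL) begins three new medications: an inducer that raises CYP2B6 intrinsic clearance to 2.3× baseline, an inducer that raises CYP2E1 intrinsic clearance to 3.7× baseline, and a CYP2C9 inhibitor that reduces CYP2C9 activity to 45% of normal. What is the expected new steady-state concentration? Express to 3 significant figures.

12.4 ng/mL

The CYP2B6 pathway (16% of clearance) rises to 2.3× activity: 0.16 × 2.3 = 0.368.
The CYP2E1 pathway (39% of clearance) rises to 3.7× activity: 0.39 × 3.7 = 1.443.
The CYP2C9 pathway (31% of clearance) drops to 0.45× activity: 0.31 × 0.45 = 0.1395.
Non-CYP routes (14%) are unchanged.
CL_new/CL_old = 0.368 + 1.443 + 0.1395 + 0.14 = 2.0905.
Steady-state concentration ∝ 1/CL: new value = 25.9 / 2.0905 = 12.4 ng/mL.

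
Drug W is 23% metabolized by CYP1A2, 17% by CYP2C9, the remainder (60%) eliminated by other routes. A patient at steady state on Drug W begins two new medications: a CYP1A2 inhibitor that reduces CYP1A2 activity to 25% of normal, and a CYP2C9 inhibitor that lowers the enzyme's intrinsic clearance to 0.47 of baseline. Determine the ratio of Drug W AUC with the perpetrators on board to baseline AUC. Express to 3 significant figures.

CYP1A2: 0.23 × 0.25 = 0.0575
CYP2C9: 0.17 × 0.47 = 0.0799
Other: 0.6 (unchanged)
CL_new/CL_old = 0.0575 + 0.0799 + 0.6 = 0.7374.
AUC ∝ 1/CL: fold-change = 1 / 0.7374 = 1.36.

1.36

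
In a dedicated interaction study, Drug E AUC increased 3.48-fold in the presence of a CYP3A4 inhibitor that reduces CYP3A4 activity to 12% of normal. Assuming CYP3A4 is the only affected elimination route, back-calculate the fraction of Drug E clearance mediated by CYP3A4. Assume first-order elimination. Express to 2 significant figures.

Write x for the fraction cleared via CYP3A4. The observed AUC change means clearance fell to 1/3.48 = 0.2874 of baseline.
Setting x·0.12 + (1 − x) = 0.2874 and solving: x = (0.2874 − 1)/(0.12 − 1) = 0.81.

0.81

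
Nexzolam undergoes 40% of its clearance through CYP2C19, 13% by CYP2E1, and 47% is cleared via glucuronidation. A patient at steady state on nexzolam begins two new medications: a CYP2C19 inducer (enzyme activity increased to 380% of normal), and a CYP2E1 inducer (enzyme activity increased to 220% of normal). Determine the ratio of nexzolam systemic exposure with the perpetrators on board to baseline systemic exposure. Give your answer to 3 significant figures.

0.439

The CYP2C19 pathway (40% of clearance) rises to 3.8× activity: 0.4 × 3.8 = 1.52.
The CYP2E1 pathway (13% of clearance) increases to 2.2× activity: 0.13 × 2.2 = 0.286.
Non-CYP routes (47%) are unchanged.
CL_new/CL_old = 1.52 + 0.286 + 0.47 = 2.276.
Systemic exposure ∝ 1/CL: fold-change = 1 / 2.276 = 0.439.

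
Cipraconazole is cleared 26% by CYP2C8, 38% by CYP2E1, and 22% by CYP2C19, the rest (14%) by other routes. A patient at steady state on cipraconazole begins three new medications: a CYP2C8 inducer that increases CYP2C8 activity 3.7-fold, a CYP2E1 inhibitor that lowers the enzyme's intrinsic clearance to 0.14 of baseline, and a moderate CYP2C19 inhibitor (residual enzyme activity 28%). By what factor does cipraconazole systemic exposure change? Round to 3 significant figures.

CYP2C8: 0.26 × 3.7 = 0.962
CYP2E1: 0.38 × 0.14 = 0.0532
CYP2C19: 0.22 × 0.28 = 0.0616
Other: 0.14 (unchanged)
CL_new/CL_old = 0.962 + 0.0532 + 0.0616 + 0.14 = 1.2168.
Net systemic exposure ratio = 1 / 1.2168 = 0.822.

0.822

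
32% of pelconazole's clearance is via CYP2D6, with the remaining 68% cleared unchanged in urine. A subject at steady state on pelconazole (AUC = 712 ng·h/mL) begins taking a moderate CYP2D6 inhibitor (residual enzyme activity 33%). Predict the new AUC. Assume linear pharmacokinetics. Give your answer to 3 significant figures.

CYP2D6: 0.32 × 0.33 = 0.1056
Other: 0.68 (unchanged)
CL_new/CL_old = 0.1056 + 0.68 = 0.7856.
With dosing unchanged, AUC scales as 1/CL: 712 / 0.7856 = 906 ng·h/mL.

906 ng·h/mL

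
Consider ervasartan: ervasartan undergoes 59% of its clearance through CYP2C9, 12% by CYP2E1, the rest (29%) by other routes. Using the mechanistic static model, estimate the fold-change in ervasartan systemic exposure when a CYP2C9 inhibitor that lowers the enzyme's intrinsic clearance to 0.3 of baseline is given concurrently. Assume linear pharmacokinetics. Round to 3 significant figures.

1.70

The CYP2C9 pathway (59% of clearance) drops to 0.3× activity: 0.59 × 0.3 = 0.177.
CYP2E1 (12%) and the residual 29% are unaffected.
New clearance relative to baseline: 0.177 + 0.12 + 0.29 = 0.587.
Systemic exposure ratio = CL_old/CL_new = 1 / 0.587 = 1.70.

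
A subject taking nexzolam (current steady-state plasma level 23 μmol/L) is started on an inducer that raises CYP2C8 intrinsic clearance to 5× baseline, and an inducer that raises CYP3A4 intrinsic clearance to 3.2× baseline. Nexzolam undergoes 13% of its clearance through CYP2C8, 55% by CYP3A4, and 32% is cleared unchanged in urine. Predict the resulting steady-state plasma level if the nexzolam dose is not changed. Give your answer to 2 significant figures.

8.4 μmol/L

The CYP2C8 pathway (13% of clearance) is boosted to 5× activity: 0.13 × 5 = 0.65.
The CYP3A4 pathway (55% of clearance) increases to 3.2× activity: 0.55 × 3.2 = 1.76.
Non-CYP routes (32%) are unchanged.
CL_new/CL_old = 0.65 + 1.76 + 0.32 = 2.73.
Steady-state plasma level ∝ 1/CL: new value = 23 / 2.73 = 8.4 μmol/L.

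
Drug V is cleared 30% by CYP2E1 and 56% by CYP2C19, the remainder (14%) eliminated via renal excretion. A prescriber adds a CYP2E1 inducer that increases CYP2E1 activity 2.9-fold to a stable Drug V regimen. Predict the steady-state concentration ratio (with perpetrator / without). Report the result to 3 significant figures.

The CYP2E1 pathway (30% of clearance) is boosted to 2.9× activity: 0.3 × 2.9 = 0.87.
CYP2C19 (56%) and the residual 14% are unaffected.
New clearance relative to baseline: 0.87 + 0.56 + 0.14 = 1.57.
Since steady-state concentration ∝ 1/CL, the ratio is 1 / 1.57 = 0.637.

0.637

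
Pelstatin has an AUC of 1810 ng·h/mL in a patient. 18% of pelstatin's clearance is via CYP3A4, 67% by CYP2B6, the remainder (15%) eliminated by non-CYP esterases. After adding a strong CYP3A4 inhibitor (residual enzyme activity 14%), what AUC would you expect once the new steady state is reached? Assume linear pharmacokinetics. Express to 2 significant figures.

2.1 × 10³ ng·h/mL

The CYP3A4 pathway (18% of clearance) drops to 0.14× activity: 0.18 × 0.14 = 0.0252.
CYP2B6 (67%) and the residual 15% are unaffected.
Relative clearance = 0.0252 + 0.67 + 0.15 = 0.8452.
New AUC = baseline ÷ relative clearance = 1810 / 0.8452 = 2.1 × 10³ ng·h/mL.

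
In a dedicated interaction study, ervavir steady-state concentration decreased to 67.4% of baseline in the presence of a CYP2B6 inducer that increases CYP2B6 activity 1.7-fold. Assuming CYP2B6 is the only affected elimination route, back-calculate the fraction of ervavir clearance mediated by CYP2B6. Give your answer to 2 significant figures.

CL'/CL = 1 / 0.674 = 1.484
1.7·fm + (1 − fm) = 1.484
fm = (1.484 − 1) / (1.7 − 1) = 0.69

0.69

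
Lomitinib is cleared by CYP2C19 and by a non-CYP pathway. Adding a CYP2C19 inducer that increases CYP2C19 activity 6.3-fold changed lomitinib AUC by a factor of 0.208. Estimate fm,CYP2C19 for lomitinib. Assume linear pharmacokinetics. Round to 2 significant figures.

0.72

Let fm be the CYP2C19 fraction. New clearance relative to baseline = fm × 6.3 + (1 − fm).
AUC ratio = 1 / (new CL fraction), so new CL fraction = 1 / 0.208 = 4.808.
fm × 6.3 + 1 − fm = 4.808  ⇒  fm × (6.3 − 1) = 3.808  ⇒  fm = 0.72.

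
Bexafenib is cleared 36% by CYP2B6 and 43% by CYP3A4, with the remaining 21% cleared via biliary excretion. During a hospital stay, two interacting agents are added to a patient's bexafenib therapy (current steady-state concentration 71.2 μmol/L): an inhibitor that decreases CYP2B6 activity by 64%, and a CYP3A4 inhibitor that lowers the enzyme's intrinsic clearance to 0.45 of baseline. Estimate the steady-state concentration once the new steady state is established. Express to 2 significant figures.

1.3 × 10² μmol/L

CYP2B6: 0.36 × 0.36 = 0.1296
CYP3A4: 0.43 × 0.45 = 0.1935
Other: 0.21 (unchanged)
New clearance relative to baseline: 0.1296 + 0.1935 + 0.21 = 0.5331.
New steady-state concentration = 71.2 / 0.5331 = 1.3 × 10² μmol/L (concentration scales inversely with clearance).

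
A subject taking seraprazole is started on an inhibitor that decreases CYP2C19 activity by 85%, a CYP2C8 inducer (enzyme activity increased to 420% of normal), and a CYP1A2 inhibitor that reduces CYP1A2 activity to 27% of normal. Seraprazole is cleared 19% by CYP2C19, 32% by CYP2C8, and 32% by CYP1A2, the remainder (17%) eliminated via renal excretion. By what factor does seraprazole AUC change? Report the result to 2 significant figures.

0.61

The CYP2C19 pathway (19% of clearance) falls to 0.15× activity: 0.19 × 0.15 = 0.0285.
The CYP2C8 pathway (32% of clearance) increases to 4.2× activity: 0.32 × 4.2 = 1.344.
The CYP1A2 pathway (32% of clearance) is reduced to 0.27× activity: 0.32 × 0.27 = 0.0864.
The remaining 17% of clearance is unaffected.
CL_new/CL_old = 0.0285 + 1.344 + 0.0864 + 0.17 = 1.6289.
Net AUC ratio = 1 / 1.6289 = 0.61.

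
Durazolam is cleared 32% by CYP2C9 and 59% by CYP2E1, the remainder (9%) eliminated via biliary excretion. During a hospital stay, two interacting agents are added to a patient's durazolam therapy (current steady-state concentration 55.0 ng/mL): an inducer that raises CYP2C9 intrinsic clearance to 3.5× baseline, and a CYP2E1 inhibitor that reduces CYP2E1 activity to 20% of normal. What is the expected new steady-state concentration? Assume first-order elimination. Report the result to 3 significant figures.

CYP2C9: 0.32 × 3.5 = 1.12
CYP2E1: 0.59 × 0.2 = 0.118
Other: 0.09 (unchanged)
New clearance relative to baseline: 1.12 + 0.118 + 0.09 = 1.328.
Steady-state concentration ∝ 1/CL: new value = 55.0 / 1.328 = 41.4 ng/mL.

41.4 ng/mL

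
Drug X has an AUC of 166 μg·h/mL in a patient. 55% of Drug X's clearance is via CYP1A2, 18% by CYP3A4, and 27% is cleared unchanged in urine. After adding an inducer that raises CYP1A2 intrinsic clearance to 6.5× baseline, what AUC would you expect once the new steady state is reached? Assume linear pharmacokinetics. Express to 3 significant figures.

The CYP1A2 pathway (55% of clearance) increases to 6.5× activity: 0.55 × 6.5 = 3.575.
CYP3A4 (18%) and the residual 27% are unaffected.
CL_new/CL_old = 3.575 + 0.18 + 0.27 = 4.025.
With dosing unchanged, AUC scales as 1/CL: 166 / 4.025 = 41.2 μg·h/mL.

41.2 μg·h/mL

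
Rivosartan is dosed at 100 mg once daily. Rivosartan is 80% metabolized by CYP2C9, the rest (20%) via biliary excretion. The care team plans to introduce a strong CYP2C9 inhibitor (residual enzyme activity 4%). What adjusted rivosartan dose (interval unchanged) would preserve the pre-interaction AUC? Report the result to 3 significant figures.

The CYP2C9 pathway (80% of clearance) is reduced to 0.04× activity: 0.8 × 0.04 = 0.032.
The remaining 20% of clearance is unaffected.
New clearance relative to baseline: 0.032 + 0.2 = 0.232.
Css,avg = (dose rate)/CL, so holding Css fixed requires dose ∝ CL: 100 × 0.232 = 23.2 mg.

23.2 mg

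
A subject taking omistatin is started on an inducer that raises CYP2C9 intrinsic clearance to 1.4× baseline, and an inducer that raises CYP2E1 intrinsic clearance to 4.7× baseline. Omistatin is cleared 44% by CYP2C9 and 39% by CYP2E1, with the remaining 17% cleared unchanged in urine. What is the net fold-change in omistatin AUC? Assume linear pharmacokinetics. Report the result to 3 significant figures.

0.382

The CYP2C9 pathway (44% of clearance) is boosted to 1.4× activity: 0.44 × 1.4 = 0.616.
The CYP2E1 pathway (39% of clearance) rises to 4.7× activity: 0.39 × 4.7 = 1.833.
The remaining 17% of clearance is unaffected.
New clearance relative to baseline: 0.616 + 1.833 + 0.17 = 2.619.
Because AUC varies inversely with clearance, the combined effect is 1 / 2.619 = 0.382.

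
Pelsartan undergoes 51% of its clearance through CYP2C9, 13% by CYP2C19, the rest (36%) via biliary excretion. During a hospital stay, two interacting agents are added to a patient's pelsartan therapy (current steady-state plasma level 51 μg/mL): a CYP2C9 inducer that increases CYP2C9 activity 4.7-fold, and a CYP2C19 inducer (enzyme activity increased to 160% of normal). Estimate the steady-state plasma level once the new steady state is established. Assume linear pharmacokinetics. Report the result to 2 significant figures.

The CYP2C9 pathway (51% of clearance) rises to 4.7× activity: 0.51 × 4.7 = 2.397.
The CYP2C19 pathway (13% of clearance) is boosted to 1.6× activity: 0.13 × 1.6 = 0.208.
The remaining 36% of clearance is unaffected.
New clearance relative to baseline: 2.397 + 0.208 + 0.36 = 2.965.
Steady-state plasma level ∝ 1/CL: new value = 51 / 2.965 = 17 μg/mL.

17 μg/mL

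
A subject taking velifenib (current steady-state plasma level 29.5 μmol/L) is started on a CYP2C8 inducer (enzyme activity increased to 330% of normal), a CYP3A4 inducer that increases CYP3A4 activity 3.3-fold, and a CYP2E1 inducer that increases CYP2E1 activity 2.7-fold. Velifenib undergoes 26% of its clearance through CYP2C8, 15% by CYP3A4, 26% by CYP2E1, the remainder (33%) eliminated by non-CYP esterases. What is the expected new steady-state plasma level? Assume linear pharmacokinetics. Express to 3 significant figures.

The CYP2C8 pathway (26% of clearance) rises to 3.3× activity: 0.26 × 3.3 = 0.858.
The CYP3A4 pathway (15% of clearance) increases to 3.3× activity: 0.15 × 3.3 = 0.495.
The CYP2E1 pathway (26% of clearance) increases to 2.7× activity: 0.26 × 2.7 = 0.702.
The remaining 33% of clearance is unaffected.
CL_new/CL_old = 0.858 + 0.495 + 0.702 + 0.33 = 2.385.
Dividing the baseline by the relative clearance: 29.5 / 2.385 = 12.4 μmol/L.

12.4 μmol/L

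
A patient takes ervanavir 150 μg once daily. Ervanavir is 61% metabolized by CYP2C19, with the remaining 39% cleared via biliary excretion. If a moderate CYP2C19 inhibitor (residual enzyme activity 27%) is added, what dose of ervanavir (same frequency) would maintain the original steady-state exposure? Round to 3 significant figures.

The CYP2C19 pathway (61% of clearance) is reduced to 0.27× activity: 0.61 × 0.27 = 0.1647.
Non-CYP routes (39%) are unchanged.
New clearance relative to baseline: 0.1647 + 0.39 = 0.5547.
Css,avg = (dose rate)/CL, so holding Css fixed requires dose ∝ CL: 150 × 0.5547 = 83.2 μg.

83.2 μg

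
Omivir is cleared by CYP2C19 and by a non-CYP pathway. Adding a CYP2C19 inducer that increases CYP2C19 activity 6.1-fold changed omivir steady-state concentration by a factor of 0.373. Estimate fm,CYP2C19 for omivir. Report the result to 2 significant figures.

0.33

Let x = fm,CYP2C19. Because steady-state concentration ∝ 1/CL, relative clearance rose to 1/0.373 = 2.681.
Setting x·6.1 + (1 − x) = 2.681 and solving: x = (2.681 − 1)/(6.1 − 1) = 0.33.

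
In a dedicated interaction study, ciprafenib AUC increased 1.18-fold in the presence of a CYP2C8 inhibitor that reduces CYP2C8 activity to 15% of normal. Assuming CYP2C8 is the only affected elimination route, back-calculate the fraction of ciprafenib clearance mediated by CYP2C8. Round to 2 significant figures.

Let fm be the CYP2C8 fraction. New clearance relative to baseline = fm × 0.15 + (1 − fm).
AUC ratio = 1 / (new CL fraction), so new CL fraction = 1 / 1.18 = 0.8475.
fm × 0.15 + 1 − fm = 0.8475  ⇒  fm × (0.15 − 1) = −0.1525  ⇒  fm = 0.18.

0.18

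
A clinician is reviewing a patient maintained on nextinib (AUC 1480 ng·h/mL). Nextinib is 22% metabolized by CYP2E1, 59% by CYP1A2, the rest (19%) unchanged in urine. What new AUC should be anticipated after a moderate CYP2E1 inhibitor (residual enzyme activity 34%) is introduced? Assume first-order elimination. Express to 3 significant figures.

1.73 × 10³ ng·h/mL

CYP2E1: 0.22 × 0.34 = 0.0748
CYP1A2: 0.59 (unchanged)
Other: 0.19 (unchanged)
New clearance relative to baseline: 0.0748 + 0.59 + 0.19 = 0.8548.
AUC ∝ 1/CL, so new value = 1480 / 0.8548 = 1.73 × 10³ ng·h/mL.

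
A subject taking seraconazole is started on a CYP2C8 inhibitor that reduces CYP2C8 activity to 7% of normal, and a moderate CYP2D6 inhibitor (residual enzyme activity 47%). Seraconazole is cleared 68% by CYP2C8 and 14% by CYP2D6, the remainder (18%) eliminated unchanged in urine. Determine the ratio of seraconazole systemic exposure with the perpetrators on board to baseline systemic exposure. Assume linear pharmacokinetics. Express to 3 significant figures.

CYP2C8: 0.68 × 0.07 = 0.0476
CYP2D6: 0.14 × 0.47 = 0.0658
Other: 0.18 (unchanged)
Relative clearance = 0.0476 + 0.0658 + 0.18 = 0.2934.
Systemic exposure ∝ 1/CL: fold-change = 1 / 0.2934 = 3.41.

3.41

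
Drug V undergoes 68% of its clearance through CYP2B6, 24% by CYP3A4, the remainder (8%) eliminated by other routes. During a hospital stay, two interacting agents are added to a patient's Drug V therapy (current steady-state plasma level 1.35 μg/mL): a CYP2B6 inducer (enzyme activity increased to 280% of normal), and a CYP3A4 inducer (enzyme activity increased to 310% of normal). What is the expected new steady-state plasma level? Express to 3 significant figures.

0.495 μg/mL

CYP2B6: 0.68 × 2.8 = 1.904
CYP3A4: 0.24 × 3.1 = 0.744
Other: 0.08 (unchanged)
New clearance relative to baseline: 1.904 + 0.744 + 0.08 = 2.728.
New steady-state plasma level = 1.35 / 2.728 = 0.495 μg/mL (concentration scales inversely with clearance).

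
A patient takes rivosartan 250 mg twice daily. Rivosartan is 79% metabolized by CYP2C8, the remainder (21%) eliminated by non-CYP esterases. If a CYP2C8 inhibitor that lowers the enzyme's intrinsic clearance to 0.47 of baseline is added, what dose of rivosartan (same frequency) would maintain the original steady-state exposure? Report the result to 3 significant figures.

The CYP2C8 pathway (79% of clearance) is reduced to 0.47× activity: 0.79 × 0.47 = 0.3713.
Non-CYP routes (21%) are unchanged.
CL_new/CL_old = 0.3713 + 0.21 = 0.5813.
To maintain the same steady-state level, dose must scale with clearance: new dose = 250 × 0.5813 = 145 mg.

145 mg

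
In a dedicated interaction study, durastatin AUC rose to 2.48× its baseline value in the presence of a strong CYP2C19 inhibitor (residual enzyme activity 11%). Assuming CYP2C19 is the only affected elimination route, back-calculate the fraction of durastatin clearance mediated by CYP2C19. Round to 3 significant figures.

0.671

Let fm be the CYP2C19 fraction. New clearance relative to baseline = fm × 0.11 + (1 − fm).
AUC ratio = 1 / (new CL fraction), so new CL fraction = 1 / 2.48 = 0.4032.
fm × 0.11 + 1 − fm = 0.4032  ⇒  fm × (0.11 − 1) = −0.5968  ⇒  fm = 0.671.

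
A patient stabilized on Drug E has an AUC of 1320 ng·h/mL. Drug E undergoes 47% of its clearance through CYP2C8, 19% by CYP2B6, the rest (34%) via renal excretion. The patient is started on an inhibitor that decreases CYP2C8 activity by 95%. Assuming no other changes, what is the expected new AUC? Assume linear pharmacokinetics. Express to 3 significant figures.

2.38 × 10³ ng·h/mL

CYP2C8: 0.47 × 0.05 = 0.0235
CYP2B6: 0.19 (unchanged)
Other: 0.34 (unchanged)
New clearance relative to baseline: 0.0235 + 0.19 + 0.34 = 0.5535.
New AUC = baseline ÷ relative clearance = 1320 / 0.5535 = 2.38 × 10³ ng·h/mL.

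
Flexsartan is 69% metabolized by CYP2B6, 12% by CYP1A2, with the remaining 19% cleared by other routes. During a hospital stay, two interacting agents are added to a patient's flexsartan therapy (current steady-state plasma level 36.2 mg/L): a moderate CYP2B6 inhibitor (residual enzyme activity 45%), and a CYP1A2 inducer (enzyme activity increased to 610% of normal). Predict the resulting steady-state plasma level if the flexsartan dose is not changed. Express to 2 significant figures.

29 mg/L

The CYP2B6 pathway (69% of clearance) is reduced to 0.45× activity: 0.69 × 0.45 = 0.3105.
The CYP1A2 pathway (12% of clearance) increases to 6.1× activity: 0.12 × 6.1 = 0.732.
Non-CYP routes (19%) are unchanged.
CL_new/CL_old = 0.3105 + 0.732 + 0.19 = 1.2325.
Dividing the baseline by the relative clearance: 36.2 / 1.2325 = 29 mg/L.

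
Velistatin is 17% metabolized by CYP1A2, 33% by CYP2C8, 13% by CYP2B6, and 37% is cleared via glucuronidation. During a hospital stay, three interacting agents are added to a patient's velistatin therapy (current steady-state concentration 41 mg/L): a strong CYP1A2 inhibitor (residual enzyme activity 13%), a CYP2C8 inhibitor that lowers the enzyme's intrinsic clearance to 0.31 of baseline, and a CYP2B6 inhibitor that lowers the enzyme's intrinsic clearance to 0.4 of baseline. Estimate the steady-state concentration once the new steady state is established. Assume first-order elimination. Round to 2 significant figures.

75 mg/L

CYP1A2: 0.17 × 0.13 = 0.0221
CYP2C8: 0.33 × 0.31 = 0.1023
CYP2B6: 0.13 × 0.4 = 0.052
Other: 0.37 (unchanged)
Relative clearance = 0.0221 + 0.1023 + 0.052 + 0.37 = 0.5464.
Steady-state concentration ∝ 1/CL: new value = 41 / 0.5464 = 75 mg/L.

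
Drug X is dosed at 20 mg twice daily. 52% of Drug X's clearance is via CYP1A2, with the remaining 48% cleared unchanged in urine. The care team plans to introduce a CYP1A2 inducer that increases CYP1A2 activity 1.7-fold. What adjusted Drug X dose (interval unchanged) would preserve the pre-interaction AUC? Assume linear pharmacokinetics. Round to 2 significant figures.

The CYP1A2 pathway (52% of clearance) is boosted to 1.7× activity: 0.52 × 1.7 = 0.884.
The remaining 48% of clearance is unaffected.
Relative clearance = 0.884 + 0.48 = 1.364.
To maintain the same steady-state level, dose must scale with clearance: new dose = 20 × 1.364 = 27 mg.

27 mg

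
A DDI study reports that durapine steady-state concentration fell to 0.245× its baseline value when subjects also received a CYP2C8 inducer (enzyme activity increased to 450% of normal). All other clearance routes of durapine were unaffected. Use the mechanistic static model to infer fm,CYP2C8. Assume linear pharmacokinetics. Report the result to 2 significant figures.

Let fm be the CYP2C8 fraction. New clearance relative to baseline = fm × 4.5 + (1 − fm).
Steady-state concentration ratio = 1 / (new CL fraction), so new CL fraction = 1 / 0.245 = 4.082.
fm × 4.5 + 1 − fm = 4.082  ⇒  fm × (4.5 − 1) = 3.082  ⇒  fm = 0.88.

0.88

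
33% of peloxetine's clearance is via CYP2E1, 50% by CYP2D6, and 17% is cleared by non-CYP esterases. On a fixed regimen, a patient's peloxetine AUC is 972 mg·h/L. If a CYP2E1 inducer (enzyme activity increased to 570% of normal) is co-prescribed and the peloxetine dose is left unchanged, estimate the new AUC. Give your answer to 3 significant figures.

381 mg·h/L

The CYP2E1 pathway (33% of clearance) rises to 5.7× activity: 0.33 × 5.7 = 1.881.
CYP2D6 (50%) and the residual 17% are unaffected.
Relative clearance = 1.881 + 0.5 + 0.17 = 2.551.
AUC ∝ 1/CL, so new value = 972 / 2.551 = 381 mg·h/L.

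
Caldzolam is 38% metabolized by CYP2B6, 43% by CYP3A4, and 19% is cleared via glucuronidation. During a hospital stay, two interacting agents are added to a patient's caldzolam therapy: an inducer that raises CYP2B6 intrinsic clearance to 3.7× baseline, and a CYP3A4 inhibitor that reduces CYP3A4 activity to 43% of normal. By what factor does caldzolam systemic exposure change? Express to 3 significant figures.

0.562

CYP2B6: 0.38 × 3.7 = 1.406
CYP3A4: 0.43 × 0.43 = 0.1849
Other: 0.19 (unchanged)
CL_new/CL_old = 1.406 + 0.1849 + 0.19 = 1.7809.
Because systemic exposure varies inversely with clearance, the combined effect is 1 / 1.7809 = 0.562.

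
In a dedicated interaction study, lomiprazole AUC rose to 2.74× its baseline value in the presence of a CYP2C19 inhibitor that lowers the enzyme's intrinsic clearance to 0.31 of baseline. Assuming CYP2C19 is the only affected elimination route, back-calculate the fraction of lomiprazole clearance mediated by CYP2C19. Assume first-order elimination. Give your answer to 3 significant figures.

0.920

Let fm be the CYP2C19 fraction. New clearance relative to baseline = fm × 0.31 + (1 − fm).
AUC ratio = 1 / (new CL fraction), so new CL fraction = 1 / 2.74 = 0.365.
fm × 0.31 + 1 − fm = 0.365  ⇒  fm × (0.31 − 1) = −0.635  ⇒  fm = 0.920.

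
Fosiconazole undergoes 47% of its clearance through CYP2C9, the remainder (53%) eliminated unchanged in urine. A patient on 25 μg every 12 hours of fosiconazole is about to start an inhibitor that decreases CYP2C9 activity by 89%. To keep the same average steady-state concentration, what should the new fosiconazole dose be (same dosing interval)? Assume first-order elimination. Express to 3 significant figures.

The CYP2C9 pathway (47% of clearance) falls to 0.11× activity: 0.47 × 0.11 = 0.0517.
The remaining 53% of clearance is unaffected.
Relative clearance = 0.0517 + 0.53 = 0.5817.
To maintain the same steady-state level, dose must scale with clearance: new dose = 25 × 0.5817 = 14.5 μg.

14.5 μg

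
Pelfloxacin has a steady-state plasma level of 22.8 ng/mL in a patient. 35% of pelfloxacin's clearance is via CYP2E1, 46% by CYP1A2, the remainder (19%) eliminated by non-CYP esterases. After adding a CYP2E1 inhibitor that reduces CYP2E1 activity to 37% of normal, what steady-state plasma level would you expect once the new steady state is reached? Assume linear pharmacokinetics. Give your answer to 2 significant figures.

The CYP2E1 pathway (35% of clearance) drops to 0.37× activity: 0.35 × 0.37 = 0.1295.
CYP1A2 (46%) and the residual 19% are unaffected.
CL_new/CL_old = 0.1295 + 0.46 + 0.19 = 0.7795.
With dosing unchanged, steady-state plasma level scales as 1/CL: 22.8 / 0.7795 = 29 ng/mL.

29 ng/mL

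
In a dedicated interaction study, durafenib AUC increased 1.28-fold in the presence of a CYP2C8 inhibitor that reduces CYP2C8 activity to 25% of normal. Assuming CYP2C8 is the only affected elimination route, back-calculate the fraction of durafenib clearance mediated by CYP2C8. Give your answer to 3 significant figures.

0.292

Write x for the fraction cleared via CYP2C8. The observed AUC change means clearance fell to 1/1.28 = 0.7812 of baseline.
Setting x·0.25 + (1 − x) = 0.7812 and solving: x = (0.7812 − 1)/(0.25 − 1) = 0.292.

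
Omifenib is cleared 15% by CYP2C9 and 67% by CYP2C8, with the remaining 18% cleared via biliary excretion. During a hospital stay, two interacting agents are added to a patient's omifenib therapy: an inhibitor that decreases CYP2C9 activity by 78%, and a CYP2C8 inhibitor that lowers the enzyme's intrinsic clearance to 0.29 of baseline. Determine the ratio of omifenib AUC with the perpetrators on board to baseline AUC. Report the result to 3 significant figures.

2.46

The CYP2C9 pathway (15% of clearance) drops to 0.22× activity: 0.15 × 0.22 = 0.033.
The CYP2C8 pathway (67% of clearance) is reduced to 0.29× activity: 0.67 × 0.29 = 0.1943.
Non-CYP routes (18%) are unchanged.
New clearance relative to baseline: 0.033 + 0.1943 + 0.18 = 0.4073.
Net AUC ratio = 1 / 0.4073 = 2.46.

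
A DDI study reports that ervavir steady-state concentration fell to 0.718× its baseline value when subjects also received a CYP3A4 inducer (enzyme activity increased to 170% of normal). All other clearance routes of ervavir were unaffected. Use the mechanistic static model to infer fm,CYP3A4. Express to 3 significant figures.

CL'/CL = 1 / 0.718 = 1.393
1.7·fm + (1 − fm) = 1.393
fm = (1.393 − 1) / (1.7 − 1) = 0.561

0.561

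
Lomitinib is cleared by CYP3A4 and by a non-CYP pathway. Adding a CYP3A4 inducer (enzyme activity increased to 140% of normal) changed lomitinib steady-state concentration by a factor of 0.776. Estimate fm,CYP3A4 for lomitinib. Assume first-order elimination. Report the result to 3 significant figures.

CL'/CL = 1 / 0.776 = 1.289
1.4·fm + (1 − fm) = 1.289
fm = (1.289 − 1) / (1.4 − 1) = 0.722

0.722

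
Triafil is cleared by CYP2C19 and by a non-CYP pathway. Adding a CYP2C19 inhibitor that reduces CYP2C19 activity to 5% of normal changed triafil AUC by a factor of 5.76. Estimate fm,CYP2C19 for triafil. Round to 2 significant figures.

CL'/CL = 1 / 5.76 = 0.1736
0.05·fm + (1 − fm) = 0.1736
fm = (0.1736 − 1) / (0.05 − 1) = 0.87

0.87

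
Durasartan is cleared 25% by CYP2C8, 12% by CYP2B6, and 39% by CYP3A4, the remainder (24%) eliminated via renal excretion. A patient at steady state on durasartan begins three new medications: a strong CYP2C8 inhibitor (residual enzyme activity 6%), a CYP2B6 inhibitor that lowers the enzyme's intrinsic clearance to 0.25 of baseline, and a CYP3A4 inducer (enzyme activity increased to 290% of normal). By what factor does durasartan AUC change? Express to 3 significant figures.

0.706

The CYP2C8 pathway (25% of clearance) drops to 0.06× activity: 0.25 × 0.06 = 0.015.
The CYP2B6 pathway (12% of clearance) drops to 0.25× activity: 0.12 × 0.25 = 0.03.
The CYP3A4 pathway (39% of clearance) is boosted to 2.9× activity: 0.39 × 2.9 = 1.131.
Non-CYP routes (24%) are unchanged.
Relative clearance = 0.015 + 0.03 + 1.131 + 0.24 = 1.416.
Because AUC varies inversely with clearance, the combined effect is 1 / 1.416 = 0.706.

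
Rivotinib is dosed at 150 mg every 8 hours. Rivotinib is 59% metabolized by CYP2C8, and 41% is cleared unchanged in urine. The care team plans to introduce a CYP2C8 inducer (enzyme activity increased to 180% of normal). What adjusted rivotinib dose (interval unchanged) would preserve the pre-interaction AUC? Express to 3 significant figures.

221 mg

CYP2C8: 0.59 × 1.8 = 1.062
Other: 0.41 (unchanged)
New clearance relative to baseline: 1.062 + 0.41 = 1.472.
Exposure is unchanged when dose changes in proportion to clearance. New dose = 150 mg × 1.472 = 221 mg.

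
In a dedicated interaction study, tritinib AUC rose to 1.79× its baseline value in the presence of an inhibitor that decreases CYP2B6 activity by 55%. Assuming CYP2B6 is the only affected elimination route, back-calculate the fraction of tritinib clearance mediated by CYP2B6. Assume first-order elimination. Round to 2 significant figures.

Call the CYP2B6 fraction fm. After the interaction, CL_new/CL_old = fm × 0.45 + (1 − fm).
AUC ratio = 1 / (new CL fraction), so new CL fraction = 1 / 1.79 = 0.5587.
fm × 0.45 + 1 − fm = 0.5587  ⇒  fm × (0.45 − 1) = −0.4413  ⇒  fm = 0.80.

0.80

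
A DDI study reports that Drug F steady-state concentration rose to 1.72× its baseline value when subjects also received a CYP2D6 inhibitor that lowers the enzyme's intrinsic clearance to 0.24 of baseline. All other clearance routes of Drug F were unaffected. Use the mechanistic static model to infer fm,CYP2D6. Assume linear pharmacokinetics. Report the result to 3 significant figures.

Let fm be the CYP2D6 fraction. New clearance relative to baseline = fm × 0.24 + (1 − fm).
Steady-state concentration ratio = 1 / (new CL fraction), so new CL fraction = 1 / 1.72 = 0.5814.
fm × 0.24 + 1 − fm = 0.5814  ⇒  fm × (0.24 − 1) = −0.4186  ⇒  fm = 0.551.

0.551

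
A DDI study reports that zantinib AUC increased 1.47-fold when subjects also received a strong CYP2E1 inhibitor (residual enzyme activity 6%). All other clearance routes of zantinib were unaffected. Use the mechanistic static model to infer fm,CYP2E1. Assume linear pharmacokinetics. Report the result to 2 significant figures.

0.34

CL'/CL = 1 / 1.47 = 0.6803
0.06·fm + (1 − fm) = 0.6803
fm = (0.6803 − 1) / (0.06 − 1) = 0.34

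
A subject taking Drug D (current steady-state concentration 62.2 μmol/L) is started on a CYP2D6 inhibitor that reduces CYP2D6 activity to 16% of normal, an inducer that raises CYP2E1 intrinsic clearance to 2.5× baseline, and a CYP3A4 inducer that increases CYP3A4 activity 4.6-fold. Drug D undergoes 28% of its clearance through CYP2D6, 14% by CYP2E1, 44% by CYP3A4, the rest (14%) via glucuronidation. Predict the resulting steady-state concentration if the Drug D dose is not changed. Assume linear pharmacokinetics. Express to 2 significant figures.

The CYP2D6 pathway (28% of clearance) is reduced to 0.16× activity: 0.28 × 0.16 = 0.0448.
The CYP2E1 pathway (14% of clearance) rises to 2.5× activity: 0.14 × 2.5 = 0.35.
The CYP3A4 pathway (44% of clearance) increases to 4.6× activity: 0.44 × 4.6 = 2.024.
The remaining 14% of clearance is unaffected.
Relative clearance = 0.0448 + 0.35 + 2.024 + 0.14 = 2.5588.
New steady-state concentration = 62.2 / 2.5588 = 24 μmol/L (concentration scales inversely with clearance).

24 μmol/L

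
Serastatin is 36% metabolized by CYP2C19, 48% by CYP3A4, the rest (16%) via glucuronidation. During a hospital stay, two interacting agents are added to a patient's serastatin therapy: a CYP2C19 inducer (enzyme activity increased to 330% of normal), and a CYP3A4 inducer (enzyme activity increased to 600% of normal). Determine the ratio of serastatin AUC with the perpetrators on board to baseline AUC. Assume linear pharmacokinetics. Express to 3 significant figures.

The CYP2C19 pathway (36% of clearance) rises to 3.3× activity: 0.36 × 3.3 = 1.188.
The CYP3A4 pathway (48% of clearance) is boosted to 6× activity: 0.48 × 6 = 2.88.
The remaining 16% of clearance is unaffected.
Relative clearance = 1.188 + 2.88 + 0.16 = 4.228.
Net AUC ratio = 1 / 4.228 = 0.237.

0.237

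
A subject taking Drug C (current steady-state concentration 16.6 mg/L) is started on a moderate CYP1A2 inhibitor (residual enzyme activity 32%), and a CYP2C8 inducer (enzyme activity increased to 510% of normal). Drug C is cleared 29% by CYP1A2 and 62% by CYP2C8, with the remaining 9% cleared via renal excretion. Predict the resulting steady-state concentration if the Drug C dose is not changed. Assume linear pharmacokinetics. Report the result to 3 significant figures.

4.96 mg/L

The CYP1A2 pathway (29% of clearance) falls to 0.32× activity: 0.29 × 0.32 = 0.0928.
The CYP2C8 pathway (62% of clearance) rises to 5.1× activity: 0.62 × 5.1 = 3.162.
The remaining 9% of clearance is unaffected.
New clearance relative to baseline: 0.0928 + 3.162 + 0.09 = 3.3448.
Dividing the baseline by the relative clearance: 16.6 / 3.3448 = 4.96 mg/L.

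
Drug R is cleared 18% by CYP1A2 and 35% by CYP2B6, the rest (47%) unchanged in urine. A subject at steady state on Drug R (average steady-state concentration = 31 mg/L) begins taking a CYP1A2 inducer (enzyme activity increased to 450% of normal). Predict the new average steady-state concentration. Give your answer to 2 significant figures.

19 mg/L

The CYP1A2 pathway (18% of clearance) rises to 4.5× activity: 0.18 × 4.5 = 0.81.
CYP2B6 (35%) and the residual 47% are unaffected.
Relative clearance = 0.81 + 0.35 + 0.47 = 1.63.
New average steady-state concentration = baseline ÷ relative clearance = 31 / 1.63 = 19 mg/L.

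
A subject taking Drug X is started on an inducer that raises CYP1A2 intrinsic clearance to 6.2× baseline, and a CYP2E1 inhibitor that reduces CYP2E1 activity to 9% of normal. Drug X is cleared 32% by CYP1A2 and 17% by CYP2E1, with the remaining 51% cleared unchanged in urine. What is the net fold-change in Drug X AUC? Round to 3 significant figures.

0.399

CYP1A2: 0.32 × 6.2 = 1.984
CYP2E1: 0.17 × 0.09 = 0.0153
Other: 0.51 (unchanged)
CL_new/CL_old = 1.984 + 0.0153 + 0.51 = 2.5093.
Net AUC ratio = 1 / 2.5093 = 0.399.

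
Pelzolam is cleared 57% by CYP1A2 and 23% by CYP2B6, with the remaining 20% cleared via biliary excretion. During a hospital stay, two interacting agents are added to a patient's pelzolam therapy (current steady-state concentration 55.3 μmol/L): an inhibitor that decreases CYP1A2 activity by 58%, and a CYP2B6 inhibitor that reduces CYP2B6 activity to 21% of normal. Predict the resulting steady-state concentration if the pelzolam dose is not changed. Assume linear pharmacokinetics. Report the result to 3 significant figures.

113 μmol/L

The CYP1A2 pathway (57% of clearance) is reduced to 0.42× activity: 0.57 × 0.42 = 0.2394.
The CYP2B6 pathway (23% of clearance) drops to 0.21× activity: 0.23 × 0.21 = 0.0483.
Non-CYP routes (20%) are unchanged.
Relative clearance = 0.2394 + 0.0483 + 0.2 = 0.4877.
Dividing the baseline by the relative clearance: 55.3 / 0.4877 = 113 μmol/L.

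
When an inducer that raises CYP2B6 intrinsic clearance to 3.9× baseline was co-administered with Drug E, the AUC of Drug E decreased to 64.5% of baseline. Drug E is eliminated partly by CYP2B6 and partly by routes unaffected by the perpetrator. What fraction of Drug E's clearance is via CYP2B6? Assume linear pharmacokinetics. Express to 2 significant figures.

CL'/CL = 1 / 0.645 = 1.55
3.9·fm + (1 − fm) = 1.55
fm = (1.55 − 1) / (3.9 − 1) = 0.19

0.19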